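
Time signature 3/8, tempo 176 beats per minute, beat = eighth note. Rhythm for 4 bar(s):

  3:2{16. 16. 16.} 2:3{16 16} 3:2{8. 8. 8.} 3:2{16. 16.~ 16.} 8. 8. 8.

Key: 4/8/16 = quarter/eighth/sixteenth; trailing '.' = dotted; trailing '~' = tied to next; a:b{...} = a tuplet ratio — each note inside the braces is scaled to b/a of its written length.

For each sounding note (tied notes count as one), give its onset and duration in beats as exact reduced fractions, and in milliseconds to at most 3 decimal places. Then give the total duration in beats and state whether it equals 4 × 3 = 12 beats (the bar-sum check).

1) 0.0ms=0b +170.455ms=1/2b
2) 170.455ms=1/2b +170.455ms=1/2b
3) 340.909ms=1b +170.455ms=1/2b
4) 511.364ms=3/2b +255.682ms=3/4b
5) 767.045ms=9/4b +255.682ms=3/4b
6) 1022.727ms=3b +340.909ms=1b
7) 1363.636ms=4b +340.909ms=1b
8) 1704.545ms=5b +340.909ms=1b
9) 2045.455ms=6b +170.455ms=1/2b
10) 2215.909ms=13/2b +340.909ms=1b
11) 2556.818ms=15/2b +511.364ms=3/2b
12) 3068.182ms=9b +511.364ms=3/2b
13) 3579.545ms=21/2b +511.364ms=3/2b
Σ=12b of 12 (176bpm 3/8) — PASS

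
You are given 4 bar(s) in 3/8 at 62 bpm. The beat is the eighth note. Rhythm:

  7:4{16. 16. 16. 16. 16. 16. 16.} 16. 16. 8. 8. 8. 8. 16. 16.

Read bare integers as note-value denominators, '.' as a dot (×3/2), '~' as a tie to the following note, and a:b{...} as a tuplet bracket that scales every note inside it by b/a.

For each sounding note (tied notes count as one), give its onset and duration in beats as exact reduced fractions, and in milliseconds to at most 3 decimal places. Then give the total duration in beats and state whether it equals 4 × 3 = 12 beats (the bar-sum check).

1) 0.0ms=0b +414.747ms=3/7b
2) 414.747ms=3/7b +414.747ms=3/7b
3) 829.493ms=6/7b +414.747ms=3/7b
4) 1244.24ms=9/7b +414.747ms=3/7b
5) 1658.986ms=12/7b +414.747ms=3/7b
6) 2073.733ms=15/7b +414.747ms=3/7b
7) 2488.479ms=18/7b +414.747ms=3/7b
8) 2903.226ms=3b +725.806ms=3/4b
9) 3629.032ms=15/4b +725.806ms=3/4b
10) 4354.839ms=9/2b +1451.613ms=3/2b
11) 5806.452ms=6b +1451.613ms=3/2b
12) 7258.065ms=15/2b +1451.613ms=3/2b
13) 8709.677ms=9b +1451.613ms=3/2b
14) 10161.29ms=21/2b +725.806ms=3/4b
15) 10887.097ms=45/4b +725.806ms=3/4b
Σ=12b of 12 (62bpm 3/8) — PASS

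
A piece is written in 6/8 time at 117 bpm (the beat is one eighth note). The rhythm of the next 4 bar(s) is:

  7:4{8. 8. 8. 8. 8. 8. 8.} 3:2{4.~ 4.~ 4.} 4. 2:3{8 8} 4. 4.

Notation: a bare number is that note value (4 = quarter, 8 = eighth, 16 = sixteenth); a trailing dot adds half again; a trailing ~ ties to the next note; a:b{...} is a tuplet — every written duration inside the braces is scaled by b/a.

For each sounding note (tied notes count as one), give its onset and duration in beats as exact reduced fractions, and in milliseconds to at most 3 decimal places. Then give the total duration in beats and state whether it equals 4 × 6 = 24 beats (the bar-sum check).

1) 0.0ms=0b +439.56ms=6/7b
2) 439.56ms=6/7b +439.56ms=6/7b
3) 879.121ms=12/7b +439.56ms=6/7b
4) 1318.681ms=18/7b +439.56ms=6/7b
5) 1758.242ms=24/7b +439.56ms=6/7b
6) 2197.802ms=30/7b +439.56ms=6/7b
7) 2637.363ms=36/7b +439.56ms=6/7b
8) 3076.923ms=6b +3076.923ms=6b
9) 6153.846ms=12b +1538.462ms=3b
10) 7692.308ms=15b +769.231ms=3/2b
11) 8461.538ms=33/2b +769.231ms=3/2b
12) 9230.769ms=18b +1538.462ms=3b
13) 10769.231ms=21b +1538.462ms=3b
Σ=24b of 24 (117bpm 6/8) — PASS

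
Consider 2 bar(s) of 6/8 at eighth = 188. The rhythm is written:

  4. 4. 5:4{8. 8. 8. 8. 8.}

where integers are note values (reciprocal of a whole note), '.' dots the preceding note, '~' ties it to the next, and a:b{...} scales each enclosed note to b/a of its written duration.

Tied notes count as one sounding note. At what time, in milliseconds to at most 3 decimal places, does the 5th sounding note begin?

note 5 onset = 42/5b = 2680.851ms

1. 0.0ms @ 0 + 957.447ms (3)
2. 957.447ms @ 3 + 957.447ms (3)
3. 1914.894ms @ 6 + 382.979ms (6/5)
4. 2297.872ms @ 36/5 + 382.979ms (6/5)
5. 2680.851ms @ 42/5 + 382.979ms (6/5)
6. 3063.83ms @ 48/5 + 382.979ms (6/5)
7. 3446.809ms @ 54/5 + 382.979ms (6/5)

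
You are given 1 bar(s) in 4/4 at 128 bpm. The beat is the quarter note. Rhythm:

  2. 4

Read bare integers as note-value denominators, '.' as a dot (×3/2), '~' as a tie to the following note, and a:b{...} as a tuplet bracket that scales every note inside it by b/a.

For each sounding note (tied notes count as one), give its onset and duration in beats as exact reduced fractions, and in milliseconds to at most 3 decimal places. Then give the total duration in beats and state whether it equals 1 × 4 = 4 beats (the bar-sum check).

1) 0.0ms=0b +1406.25ms=3b
2) 1406.25ms=3b +468.75ms=1b
Σ=4b of 4 (128bpm 4/4) — PASS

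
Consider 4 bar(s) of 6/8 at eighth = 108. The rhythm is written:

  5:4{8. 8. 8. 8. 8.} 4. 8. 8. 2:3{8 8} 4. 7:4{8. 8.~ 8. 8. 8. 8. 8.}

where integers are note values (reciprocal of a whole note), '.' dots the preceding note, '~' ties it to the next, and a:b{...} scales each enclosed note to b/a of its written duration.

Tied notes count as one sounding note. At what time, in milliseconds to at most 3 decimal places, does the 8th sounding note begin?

1. 0.0ms @ 0 + 666.667ms (6/5)
2. 666.667ms @ 6/5 + 666.667ms (6/5)
3. 1333.333ms @ 12/5 + 666.667ms (6/5)
4. 2000.0ms @ 18/5 + 666.667ms (6/5)
5. 2666.667ms @ 24/5 + 666.667ms (6/5)
6. 3333.333ms @ 6 + 1666.667ms (3)
7. 5000.0ms @ 9 + 833.333ms (3/2)
8. 5833.333ms @ 21/2 + 833.333ms (3/2)
9. 6666.667ms @ 12 + 833.333ms (3/2)
10. 7500.0ms @ 27/2 + 833.333ms (3/2)
11. 8333.333ms @ 15 + 1666.667ms (3)
12. 10000.0ms @ 18 + 476.19ms (6/7)
13. 10476.19ms @ 132/7 + 952.381ms (12/7)
14. 11428.571ms @ 144/7 + 476.19ms (6/7)
15. 11904.762ms @ 150/7 + 476.19ms (6/7)
16. 12380.952ms @ 156/7 + 476.19ms (6/7)
17. 12857.143ms @ 162/7 + 476.19ms (6/7)

note 8 onset = 21/2b = 5833.333ms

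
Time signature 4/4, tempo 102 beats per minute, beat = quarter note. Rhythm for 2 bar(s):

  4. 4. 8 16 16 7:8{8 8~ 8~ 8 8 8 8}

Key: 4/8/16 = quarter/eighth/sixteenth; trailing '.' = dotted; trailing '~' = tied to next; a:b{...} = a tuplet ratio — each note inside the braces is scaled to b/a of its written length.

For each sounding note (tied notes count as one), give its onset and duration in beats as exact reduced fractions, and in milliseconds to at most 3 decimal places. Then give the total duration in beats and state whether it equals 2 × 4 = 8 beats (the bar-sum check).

1) 0.0ms=0b +882.353ms=3/2b
2) 882.353ms=3/2b +882.353ms=3/2b
3) 1764.706ms=3b +294.118ms=1/2b
4) 2058.824ms=7/2b +147.059ms=1/4b
5) 2205.882ms=15/4b +147.059ms=1/4b
6) 2352.941ms=4b +336.134ms=4/7b
7) 2689.076ms=32/7b +1008.403ms=12/7b
8) 3697.479ms=44/7b +336.134ms=4/7b
9) 4033.613ms=48/7b +336.134ms=4/7b
10) 4369.748ms=52/7b +336.134ms=4/7b
Σ=8b of 8 (102bpm 4/4) — PASS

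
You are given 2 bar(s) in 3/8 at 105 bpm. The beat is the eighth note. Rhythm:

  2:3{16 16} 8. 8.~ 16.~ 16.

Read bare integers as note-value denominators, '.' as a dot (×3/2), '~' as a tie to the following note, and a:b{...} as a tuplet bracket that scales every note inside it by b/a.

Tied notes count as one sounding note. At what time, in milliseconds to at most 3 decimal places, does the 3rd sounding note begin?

note 3 onset = 3/2b = 857.143ms

1. 0.0ms @ 0 + 428.571ms (3/4)
2. 428.571ms @ 3/4 + 428.571ms (3/4)
3. 857.143ms @ 3/2 + 857.143ms (3/2)
4. 1714.286ms @ 3 + 1714.286ms (3)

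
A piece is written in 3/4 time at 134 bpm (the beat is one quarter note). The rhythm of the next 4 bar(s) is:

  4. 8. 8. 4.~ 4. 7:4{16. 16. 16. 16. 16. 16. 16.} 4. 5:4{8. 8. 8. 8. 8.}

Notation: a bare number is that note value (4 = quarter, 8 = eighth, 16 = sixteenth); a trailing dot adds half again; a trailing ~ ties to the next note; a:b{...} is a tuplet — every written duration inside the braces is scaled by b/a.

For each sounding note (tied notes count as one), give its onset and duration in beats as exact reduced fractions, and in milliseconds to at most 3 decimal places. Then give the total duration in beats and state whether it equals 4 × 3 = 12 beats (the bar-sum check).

1) 0.0ms=0b +671.642ms=3/2b
2) 671.642ms=3/2b +335.821ms=3/4b
3) 1007.463ms=9/4b +335.821ms=3/4b
4) 1343.284ms=3b +1343.284ms=3b
5) 2686.567ms=6b +95.949ms=3/14b
6) 2782.516ms=87/14b +95.949ms=3/14b
7) 2878.465ms=45/7b +95.949ms=3/14b
8) 2974.414ms=93/14b +95.949ms=3/14b
9) 3070.362ms=48/7b +95.949ms=3/14b
10) 3166.311ms=99/14b +95.949ms=3/14b
11) 3262.26ms=51/7b +95.949ms=3/14b
12) 3358.209ms=15/2b +671.642ms=3/2b
13) 4029.851ms=9b +268.657ms=3/5b
14) 4298.507ms=48/5b +268.657ms=3/5b
15) 4567.164ms=51/5b +268.657ms=3/5b
16) 4835.821ms=54/5b +268.657ms=3/5b
17) 5104.478ms=57/5b +268.657ms=3/5b
Σ=12b of 12 (134bpm 3/4) — PASS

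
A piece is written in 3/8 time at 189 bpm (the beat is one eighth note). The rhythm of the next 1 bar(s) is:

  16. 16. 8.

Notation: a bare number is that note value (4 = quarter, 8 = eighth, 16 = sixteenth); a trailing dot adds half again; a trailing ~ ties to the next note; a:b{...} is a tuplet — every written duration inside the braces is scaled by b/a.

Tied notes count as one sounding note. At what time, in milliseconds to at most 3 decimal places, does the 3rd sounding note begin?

note 3 onset = 3/2b = 476.19ms

1. 0.0ms @ 0 + 238.095ms (3/4)
2. 238.095ms @ 3/4 + 238.095ms (3/4)
3. 476.19ms @ 3/2 + 476.19ms (3/2)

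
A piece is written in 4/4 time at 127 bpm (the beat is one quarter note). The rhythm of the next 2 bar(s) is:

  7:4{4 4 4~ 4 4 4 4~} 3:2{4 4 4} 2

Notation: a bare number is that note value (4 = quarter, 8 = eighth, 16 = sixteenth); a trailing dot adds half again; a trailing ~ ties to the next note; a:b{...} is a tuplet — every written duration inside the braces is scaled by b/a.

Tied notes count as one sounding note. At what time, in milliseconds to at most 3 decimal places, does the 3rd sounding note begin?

note 3 onset = 8/7b = 539.933ms

1. 0.0ms @ 0 + 269.966ms (4/7)
2. 269.966ms @ 4/7 + 269.966ms (4/7)
3. 539.933ms @ 8/7 + 539.933ms (8/7)
4. 1079.865ms @ 16/7 + 269.966ms (4/7)
5. 1349.831ms @ 20/7 + 269.966ms (4/7)
6. 1619.798ms @ 24/7 + 584.927ms (26/21)
7. 2204.724ms @ 14/3 + 314.961ms (2/3)
8. 2519.685ms @ 16/3 + 314.961ms (2/3)
9. 2834.646ms @ 6 + 944.882ms (2)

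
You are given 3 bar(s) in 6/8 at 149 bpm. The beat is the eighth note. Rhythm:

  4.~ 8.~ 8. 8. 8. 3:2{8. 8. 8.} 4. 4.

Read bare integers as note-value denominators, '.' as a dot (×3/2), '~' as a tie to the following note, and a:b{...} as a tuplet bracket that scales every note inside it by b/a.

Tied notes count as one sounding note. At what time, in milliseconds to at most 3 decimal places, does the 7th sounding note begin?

note 7 onset = 12b = 4832.215ms

1. 0.0ms @ 0 + 2416.107ms (6)
2. 2416.107ms @ 6 + 604.027ms (3/2)
3. 3020.134ms @ 15/2 + 604.027ms (3/2)
4. 3624.161ms @ 9 + 402.685ms (1)
5. 4026.846ms @ 10 + 402.685ms (1)
6. 4429.53ms @ 11 + 402.685ms (1)
7. 4832.215ms @ 12 + 1208.054ms (3)
8. 6040.268ms @ 15 + 1208.054ms (3)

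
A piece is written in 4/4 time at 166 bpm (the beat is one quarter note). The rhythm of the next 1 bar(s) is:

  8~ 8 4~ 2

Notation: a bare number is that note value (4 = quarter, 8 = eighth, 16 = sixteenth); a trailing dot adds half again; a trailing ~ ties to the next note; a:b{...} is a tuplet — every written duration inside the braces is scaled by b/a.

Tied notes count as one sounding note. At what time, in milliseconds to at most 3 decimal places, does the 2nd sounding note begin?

1. 0.0ms @ 0 + 361.446ms (1)
2. 361.446ms @ 1 + 1084.337ms (3)

note 2 onset = 1b = 361.446ms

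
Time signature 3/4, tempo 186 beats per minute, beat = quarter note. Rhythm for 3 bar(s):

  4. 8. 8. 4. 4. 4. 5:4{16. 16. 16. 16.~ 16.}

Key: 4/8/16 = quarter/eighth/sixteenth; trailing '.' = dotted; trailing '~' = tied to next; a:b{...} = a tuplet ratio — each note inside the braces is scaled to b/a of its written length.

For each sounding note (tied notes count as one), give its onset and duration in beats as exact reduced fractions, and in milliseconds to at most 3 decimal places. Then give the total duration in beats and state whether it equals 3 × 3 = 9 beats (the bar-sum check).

1) 0.0ms=0b +483.871ms=3/2b
2) 483.871ms=3/2b +241.935ms=3/4b
3) 725.806ms=9/4b +241.935ms=3/4b
4) 967.742ms=3b +483.871ms=3/2b
5) 1451.613ms=9/2b +483.871ms=3/2b
6) 1935.484ms=6b +483.871ms=3/2b
7) 2419.355ms=15/2b +96.774ms=3/10b
8) 2516.129ms=39/5b +96.774ms=3/10b
9) 2612.903ms=81/10b +96.774ms=3/10b
10) 2709.677ms=42/5b +193.548ms=3/5b
Σ=9b of 9 (186bpm 3/4) — PASS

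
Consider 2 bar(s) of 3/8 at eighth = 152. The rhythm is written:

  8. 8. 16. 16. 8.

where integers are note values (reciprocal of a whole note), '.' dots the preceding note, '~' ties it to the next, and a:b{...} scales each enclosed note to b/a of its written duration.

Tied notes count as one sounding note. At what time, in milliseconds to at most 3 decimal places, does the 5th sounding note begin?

1. 0.0ms @ 0 + 592.105ms (3/2)
2. 592.105ms @ 3/2 + 592.105ms (3/2)
3. 1184.211ms @ 3 + 296.053ms (3/4)
4. 1480.263ms @ 15/4 + 296.053ms (3/4)
5. 1776.316ms @ 9/2 + 592.105ms (3/2)

note 5 onset = 9/2b = 1776.316ms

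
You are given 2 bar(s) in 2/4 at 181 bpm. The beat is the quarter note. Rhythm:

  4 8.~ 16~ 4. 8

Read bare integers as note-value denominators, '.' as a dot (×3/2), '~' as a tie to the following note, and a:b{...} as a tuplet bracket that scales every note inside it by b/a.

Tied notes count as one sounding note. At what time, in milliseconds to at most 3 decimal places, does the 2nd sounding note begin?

1. 0.0ms @ 0 + 331.492ms (1)
2. 331.492ms @ 1 + 828.729ms (5/2)
3. 1160.221ms @ 7/2 + 165.746ms (1/2)

note 2 onset = 1b = 331.492ms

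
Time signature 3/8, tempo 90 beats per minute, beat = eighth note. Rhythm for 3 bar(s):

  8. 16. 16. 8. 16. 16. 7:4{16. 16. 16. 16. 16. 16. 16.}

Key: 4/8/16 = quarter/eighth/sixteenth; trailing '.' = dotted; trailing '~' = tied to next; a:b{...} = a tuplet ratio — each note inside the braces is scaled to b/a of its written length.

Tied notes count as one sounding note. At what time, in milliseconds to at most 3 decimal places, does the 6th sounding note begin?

1. 0.0ms @ 0 + 1000.0ms (3/2)
2. 1000.0ms @ 3/2 + 500.0ms (3/4)
3. 1500.0ms @ 9/4 + 500.0ms (3/4)
4. 2000.0ms @ 3 + 1000.0ms (3/2)
5. 3000.0ms @ 9/2 + 500.0ms (3/4)
6. 3500.0ms @ 21/4 + 500.0ms (3/4)
7. 4000.0ms @ 6 + 285.714ms (3/7)
8. 4285.714ms @ 45/7 + 285.714ms (3/7)
9. 4571.429ms @ 48/7 + 285.714ms (3/7)
10. 4857.143ms @ 51/7 + 285.714ms (3/7)
11. 5142.857ms @ 54/7 + 285.714ms (3/7)
12. 5428.571ms @ 57/7 + 285.714ms (3/7)
13. 5714.286ms @ 60/7 + 285.714ms (3/7)

note 6 onset = 21/4b = 3500.0ms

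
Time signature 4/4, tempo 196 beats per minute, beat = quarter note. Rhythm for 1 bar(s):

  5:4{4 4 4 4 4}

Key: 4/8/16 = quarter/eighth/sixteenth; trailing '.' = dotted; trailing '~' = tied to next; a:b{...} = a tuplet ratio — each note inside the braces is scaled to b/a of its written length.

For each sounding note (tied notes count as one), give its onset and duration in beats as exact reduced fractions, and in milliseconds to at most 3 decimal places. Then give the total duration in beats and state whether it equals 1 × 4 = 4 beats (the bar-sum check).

1) 0.0ms=0b +244.898ms=4/5b
2) 244.898ms=4/5b +244.898ms=4/5b
3) 489.796ms=8/5b +244.898ms=4/5b
4) 734.694ms=12/5b +244.898ms=4/5b
5) 979.592ms=16/5b +244.898ms=4/5b
Σ=4b of 4 (196bpm 4/4) — PASS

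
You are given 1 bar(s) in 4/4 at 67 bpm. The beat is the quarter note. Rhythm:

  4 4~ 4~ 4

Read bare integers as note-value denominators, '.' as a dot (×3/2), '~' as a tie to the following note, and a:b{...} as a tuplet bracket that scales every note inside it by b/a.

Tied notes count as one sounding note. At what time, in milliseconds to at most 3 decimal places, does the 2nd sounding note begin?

1. 0.0ms @ 0 + 895.522ms (1)
2. 895.522ms @ 1 + 2686.567ms (3)

note 2 onset = 1b = 895.522ms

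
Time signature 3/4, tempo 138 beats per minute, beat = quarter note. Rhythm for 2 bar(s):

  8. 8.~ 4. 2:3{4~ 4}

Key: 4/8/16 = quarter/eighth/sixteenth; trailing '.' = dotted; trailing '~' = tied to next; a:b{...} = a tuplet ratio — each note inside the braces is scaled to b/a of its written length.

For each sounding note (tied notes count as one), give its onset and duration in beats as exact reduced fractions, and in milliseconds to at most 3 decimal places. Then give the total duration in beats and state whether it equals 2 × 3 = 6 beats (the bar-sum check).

1) 0.0ms=0b +326.087ms=3/4b
2) 326.087ms=3/4b +978.261ms=9/4b
3) 1304.348ms=3b +1304.348ms=3b
Σ=6b of 6 (138bpm 3/4) — PASS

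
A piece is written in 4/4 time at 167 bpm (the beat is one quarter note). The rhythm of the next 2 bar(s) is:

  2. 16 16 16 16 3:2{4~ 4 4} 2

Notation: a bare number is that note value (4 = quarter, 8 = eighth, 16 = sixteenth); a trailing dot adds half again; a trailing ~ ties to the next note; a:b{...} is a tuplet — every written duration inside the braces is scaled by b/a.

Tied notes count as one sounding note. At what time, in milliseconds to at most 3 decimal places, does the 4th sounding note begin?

1. 0.0ms @ 0 + 1077.844ms (3)
2. 1077.844ms @ 3 + 89.82ms (1/4)
3. 1167.665ms @ 13/4 + 89.82ms (1/4)
4. 1257.485ms @ 7/2 + 89.82ms (1/4)
5. 1347.305ms @ 15/4 + 89.82ms (1/4)
6. 1437.126ms @ 4 + 479.042ms (4/3)
7. 1916.168ms @ 16/3 + 239.521ms (2/3)
8. 2155.689ms @ 6 + 718.563ms (2)

note 4 onset = 7/2b = 1257.485ms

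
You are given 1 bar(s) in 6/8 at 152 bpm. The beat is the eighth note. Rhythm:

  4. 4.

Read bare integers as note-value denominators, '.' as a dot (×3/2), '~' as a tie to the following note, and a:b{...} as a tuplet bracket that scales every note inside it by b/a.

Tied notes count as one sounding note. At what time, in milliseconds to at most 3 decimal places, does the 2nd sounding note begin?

1. 0.0ms @ 0 + 1184.211ms (3)
2. 1184.211ms @ 3 + 1184.211ms (3)

note 2 onset = 3b = 1184.211ms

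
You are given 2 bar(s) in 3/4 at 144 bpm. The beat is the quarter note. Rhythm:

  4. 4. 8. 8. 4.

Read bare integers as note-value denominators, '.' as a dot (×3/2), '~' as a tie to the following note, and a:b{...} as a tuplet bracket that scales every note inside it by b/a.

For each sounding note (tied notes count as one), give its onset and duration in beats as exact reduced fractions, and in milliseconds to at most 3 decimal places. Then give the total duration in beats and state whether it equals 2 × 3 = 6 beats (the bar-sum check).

1) 0.0ms=0b +625.0ms=3/2b
2) 625.0ms=3/2b +625.0ms=3/2b
3) 1250.0ms=3b +312.5ms=3/4b
4) 1562.5ms=15/4b +312.5ms=3/4b
5) 1875.0ms=9/2b +625.0ms=3/2b
Σ=6b of 6 (144bpm 3/4) — PASS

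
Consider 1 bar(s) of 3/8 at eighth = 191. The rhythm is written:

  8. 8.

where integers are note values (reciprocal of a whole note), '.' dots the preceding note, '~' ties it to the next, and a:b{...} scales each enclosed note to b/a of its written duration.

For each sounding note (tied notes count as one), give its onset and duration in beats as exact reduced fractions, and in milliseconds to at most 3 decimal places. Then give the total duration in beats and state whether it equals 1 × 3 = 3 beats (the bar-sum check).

1) 0.0ms=0b +471.204ms=3/2b
2) 471.204ms=3/2b +471.204ms=3/2b
Σ=3b of 3 (191bpm 3/8) — PASS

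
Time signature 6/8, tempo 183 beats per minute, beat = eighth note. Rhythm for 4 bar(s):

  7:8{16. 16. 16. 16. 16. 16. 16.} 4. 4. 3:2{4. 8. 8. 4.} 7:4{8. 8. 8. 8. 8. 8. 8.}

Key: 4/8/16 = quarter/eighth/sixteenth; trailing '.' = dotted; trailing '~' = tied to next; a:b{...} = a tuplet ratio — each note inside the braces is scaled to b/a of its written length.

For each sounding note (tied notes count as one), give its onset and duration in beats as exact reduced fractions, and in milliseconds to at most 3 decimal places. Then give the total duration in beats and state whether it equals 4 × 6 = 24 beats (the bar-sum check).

1) 0.0ms=0b +281.03ms=6/7b
2) 281.03ms=6/7b +281.03ms=6/7b
3) 562.061ms=12/7b +281.03ms=6/7b
4) 843.091ms=18/7b +281.03ms=6/7b
5) 1124.122ms=24/7b +281.03ms=6/7b
6) 1405.152ms=30/7b +281.03ms=6/7b
7) 1686.183ms=36/7b +281.03ms=6/7b
8) 1967.213ms=6b +983.607ms=3b
9) 2950.82ms=9b +983.607ms=3b
10) 3934.426ms=12b +655.738ms=2b
11) 4590.164ms=14b +327.869ms=1b
12) 4918.033ms=15b +327.869ms=1b
13) 5245.902ms=16b +655.738ms=2b
14) 5901.639ms=18b +281.03ms=6/7b
15) 6182.67ms=132/7b +281.03ms=6/7b
16) 6463.7ms=138/7b +281.03ms=6/7b
17) 6744.731ms=144/7b +281.03ms=6/7b
18) 7025.761ms=150/7b +281.03ms=6/7b
19) 7306.792ms=156/7b +281.03ms=6/7b
20) 7587.822ms=162/7b +281.03ms=6/7b
Σ=24b of 24 (183bpm 6/8) — PASS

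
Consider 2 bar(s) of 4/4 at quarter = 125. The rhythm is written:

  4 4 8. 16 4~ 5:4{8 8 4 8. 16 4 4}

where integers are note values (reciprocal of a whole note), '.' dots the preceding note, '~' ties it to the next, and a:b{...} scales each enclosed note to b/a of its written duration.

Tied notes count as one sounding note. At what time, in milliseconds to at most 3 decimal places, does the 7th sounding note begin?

note 7 onset = 24/5b = 2304.0ms

1. 0.0ms @ 0 + 480.0ms (1)
2. 480.0ms @ 1 + 480.0ms (1)
3. 960.0ms @ 2 + 360.0ms (3/4)
4. 1320.0ms @ 11/4 + 120.0ms (1/4)
5. 1440.0ms @ 3 + 672.0ms (7/5)
6. 2112.0ms @ 22/5 + 192.0ms (2/5)
7. 2304.0ms @ 24/5 + 384.0ms (4/5)
8. 2688.0ms @ 28/5 + 288.0ms (3/5)
9. 2976.0ms @ 31/5 + 96.0ms (1/5)
10. 3072.0ms @ 32/5 + 384.0ms (4/5)
11. 3456.0ms @ 36/5 + 384.0ms (4/5)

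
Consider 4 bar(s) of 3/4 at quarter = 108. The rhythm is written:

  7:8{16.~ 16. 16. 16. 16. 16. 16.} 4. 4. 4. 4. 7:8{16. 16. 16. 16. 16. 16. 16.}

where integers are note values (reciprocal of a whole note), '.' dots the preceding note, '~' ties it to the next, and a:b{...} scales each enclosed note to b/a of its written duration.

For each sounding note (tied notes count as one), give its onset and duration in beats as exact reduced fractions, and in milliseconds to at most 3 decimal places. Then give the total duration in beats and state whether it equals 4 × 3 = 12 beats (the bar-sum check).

1) 0.0ms=0b +476.19ms=6/7b
2) 476.19ms=6/7b +238.095ms=3/7b
3) 714.286ms=9/7b +238.095ms=3/7b
4) 952.381ms=12/7b +238.095ms=3/7b
5) 1190.476ms=15/7b +238.095ms=3/7b
6) 1428.571ms=18/7b +238.095ms=3/7b
7) 1666.667ms=3b +833.333ms=3/2b
8) 2500.0ms=9/2b +833.333ms=3/2b
9) 3333.333ms=6b +833.333ms=3/2b
10) 4166.667ms=15/2b +833.333ms=3/2b
11) 5000.0ms=9b +238.095ms=3/7b
12) 5238.095ms=66/7b +238.095ms=3/7b
13) 5476.19ms=69/7b +238.095ms=3/7b
14) 5714.286ms=72/7b +238.095ms=3/7b
15) 5952.381ms=75/7b +238.095ms=3/7b
16) 6190.476ms=78/7b +238.095ms=3/7b
17) 6428.571ms=81/7b +238.095ms=3/7b
Σ=12b of 12 (108bpm 3/4) — PASS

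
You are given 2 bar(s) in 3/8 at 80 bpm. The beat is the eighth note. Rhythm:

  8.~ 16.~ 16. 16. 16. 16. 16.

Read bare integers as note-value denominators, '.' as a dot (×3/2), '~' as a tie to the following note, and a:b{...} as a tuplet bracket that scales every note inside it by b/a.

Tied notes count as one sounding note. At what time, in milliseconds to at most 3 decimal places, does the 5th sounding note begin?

note 5 onset = 21/4b = 3937.5ms

1. 0.0ms @ 0 + 2250.0ms (3)
2. 2250.0ms @ 3 + 562.5ms (3/4)
3. 2812.5ms @ 15/4 + 562.5ms (3/4)
4. 3375.0ms @ 9/2 + 562.5ms (3/4)
5. 3937.5ms @ 21/4 + 562.5ms (3/4)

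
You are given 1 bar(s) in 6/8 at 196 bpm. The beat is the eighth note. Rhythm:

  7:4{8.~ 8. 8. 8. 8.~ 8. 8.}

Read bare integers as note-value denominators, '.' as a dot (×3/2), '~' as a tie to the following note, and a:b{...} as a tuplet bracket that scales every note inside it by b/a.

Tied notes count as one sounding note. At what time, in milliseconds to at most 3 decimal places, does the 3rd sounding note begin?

1. 0.0ms @ 0 + 524.781ms (12/7)
2. 524.781ms @ 12/7 + 262.391ms (6/7)
3. 787.172ms @ 18/7 + 262.391ms (6/7)
4. 1049.563ms @ 24/7 + 524.781ms (12/7)
5. 1574.344ms @ 36/7 + 262.391ms (6/7)

note 3 onset = 18/7b = 787.172ms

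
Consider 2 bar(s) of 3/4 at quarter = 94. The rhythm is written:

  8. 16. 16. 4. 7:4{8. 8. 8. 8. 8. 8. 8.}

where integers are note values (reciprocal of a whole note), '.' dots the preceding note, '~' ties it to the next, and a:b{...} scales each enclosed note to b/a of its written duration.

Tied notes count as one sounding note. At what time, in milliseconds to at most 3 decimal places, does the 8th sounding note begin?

1. 0.0ms @ 0 + 478.723ms (3/4)
2. 478.723ms @ 3/4 + 239.362ms (3/8)
3. 718.085ms @ 9/8 + 239.362ms (3/8)
4. 957.447ms @ 3/2 + 957.447ms (3/2)
5. 1914.894ms @ 3 + 273.556ms (3/7)
6. 2188.45ms @ 24/7 + 273.556ms (3/7)
7. 2462.006ms @ 27/7 + 273.556ms (3/7)
8. 2735.562ms @ 30/7 + 273.556ms (3/7)
9. 3009.119ms @ 33/7 + 273.556ms (3/7)
10. 3282.675ms @ 36/7 + 273.556ms (3/7)
11. 3556.231ms @ 39/7 + 273.556ms (3/7)

note 8 onset = 30/7b = 2735.562ms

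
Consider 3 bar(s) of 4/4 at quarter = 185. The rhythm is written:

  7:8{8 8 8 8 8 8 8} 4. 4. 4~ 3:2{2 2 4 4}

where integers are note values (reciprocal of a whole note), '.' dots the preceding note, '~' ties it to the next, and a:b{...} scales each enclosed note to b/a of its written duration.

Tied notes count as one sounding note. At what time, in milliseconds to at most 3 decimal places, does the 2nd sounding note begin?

note 2 onset = 4/7b = 185.328ms

1. 0.0ms @ 0 + 185.328ms (4/7)
2. 185.328ms @ 4/7 + 185.328ms (4/7)
3. 370.656ms @ 8/7 + 185.328ms (4/7)
4. 555.985ms @ 12/7 + 185.328ms (4/7)
5. 741.313ms @ 16/7 + 185.328ms (4/7)
6. 926.641ms @ 20/7 + 185.328ms (4/7)
7. 1111.969ms @ 24/7 + 185.328ms (4/7)
8. 1297.297ms @ 4 + 486.486ms (3/2)
9. 1783.784ms @ 11/2 + 486.486ms (3/2)
10. 2270.27ms @ 7 + 756.757ms (7/3)
11. 3027.027ms @ 28/3 + 432.432ms (4/3)
12. 3459.459ms @ 32/3 + 216.216ms (2/3)
13. 3675.676ms @ 34/3 + 216.216ms (2/3)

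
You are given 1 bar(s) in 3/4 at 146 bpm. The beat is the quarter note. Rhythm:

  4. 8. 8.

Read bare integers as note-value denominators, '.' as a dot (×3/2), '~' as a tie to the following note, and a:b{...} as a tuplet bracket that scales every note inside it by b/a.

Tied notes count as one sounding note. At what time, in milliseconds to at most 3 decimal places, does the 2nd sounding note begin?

1. 0.0ms @ 0 + 616.438ms (3/2)
2. 616.438ms @ 3/2 + 308.219ms (3/4)
3. 924.658ms @ 9/4 + 308.219ms (3/4)

note 2 onset = 3/2b = 616.438ms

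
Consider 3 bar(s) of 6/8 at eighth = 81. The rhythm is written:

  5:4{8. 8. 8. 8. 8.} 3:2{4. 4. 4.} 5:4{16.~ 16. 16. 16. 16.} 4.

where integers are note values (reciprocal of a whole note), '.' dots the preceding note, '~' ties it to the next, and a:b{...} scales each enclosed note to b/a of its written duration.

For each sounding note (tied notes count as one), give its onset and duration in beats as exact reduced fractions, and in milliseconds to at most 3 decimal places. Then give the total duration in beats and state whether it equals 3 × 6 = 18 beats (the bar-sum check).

1) 0.0ms=0b +888.889ms=6/5b
2) 888.889ms=6/5b +888.889ms=6/5b
3) 1777.778ms=12/5b +888.889ms=6/5b
4) 2666.667ms=18/5b +888.889ms=6/5b
5) 3555.556ms=24/5b +888.889ms=6/5b
6) 4444.444ms=6b +1481.481ms=2b
7) 5925.926ms=8b +1481.481ms=2b
8) 7407.407ms=10b +1481.481ms=2b
9) 8888.889ms=12b +888.889ms=6/5b
10) 9777.778ms=66/5b +444.444ms=3/5b
11) 10222.222ms=69/5b +444.444ms=3/5b
12) 10666.667ms=72/5b +444.444ms=3/5b
13) 11111.111ms=15b +2222.222ms=3b
Σ=18b of 18 (81bpm 6/8) — PASS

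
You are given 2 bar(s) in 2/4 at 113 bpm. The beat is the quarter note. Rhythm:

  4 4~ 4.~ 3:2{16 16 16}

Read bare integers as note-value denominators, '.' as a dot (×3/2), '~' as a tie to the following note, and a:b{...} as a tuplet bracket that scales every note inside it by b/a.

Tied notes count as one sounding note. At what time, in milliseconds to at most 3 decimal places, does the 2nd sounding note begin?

1. 0.0ms @ 0 + 530.973ms (1)
2. 530.973ms @ 1 + 1415.929ms (8/3)
3. 1946.903ms @ 11/3 + 88.496ms (1/6)
4. 2035.398ms @ 23/6 + 88.496ms (1/6)

note 2 onset = 1b = 530.973ms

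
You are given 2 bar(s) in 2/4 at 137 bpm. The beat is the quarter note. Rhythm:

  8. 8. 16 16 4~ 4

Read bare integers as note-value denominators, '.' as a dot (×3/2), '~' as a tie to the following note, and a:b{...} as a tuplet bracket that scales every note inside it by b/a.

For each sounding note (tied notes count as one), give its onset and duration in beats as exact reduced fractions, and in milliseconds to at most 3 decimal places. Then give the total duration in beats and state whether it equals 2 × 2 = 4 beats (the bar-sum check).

1) 0.0ms=0b +328.467ms=3/4b
2) 328.467ms=3/4b +328.467ms=3/4b
3) 656.934ms=3/2b +109.489ms=1/4b
4) 766.423ms=7/4b +109.489ms=1/4b
5) 875.912ms=2b +875.912ms=2b
Σ=4b of 4 (137bpm 2/4) — PASS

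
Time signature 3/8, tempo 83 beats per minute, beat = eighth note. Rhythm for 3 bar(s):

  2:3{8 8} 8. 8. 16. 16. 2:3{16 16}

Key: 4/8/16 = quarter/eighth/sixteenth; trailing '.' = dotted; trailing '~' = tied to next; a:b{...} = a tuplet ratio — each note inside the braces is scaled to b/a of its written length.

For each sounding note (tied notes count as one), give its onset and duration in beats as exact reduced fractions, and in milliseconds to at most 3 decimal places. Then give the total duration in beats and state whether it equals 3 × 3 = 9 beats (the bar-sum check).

1) 0.0ms=0b +1084.337ms=3/2b
2) 1084.337ms=3/2b +1084.337ms=3/2b
3) 2168.675ms=3b +1084.337ms=3/2b
4) 3253.012ms=9/2b +1084.337ms=3/2b
5) 4337.349ms=6b +542.169ms=3/4b
6) 4879.518ms=27/4b +542.169ms=3/4b
7) 5421.687ms=15/2b +542.169ms=3/4b
8) 5963.855ms=33/4b +542.169ms=3/4b
Σ=9b of 9 (83bpm 3/8) — PASS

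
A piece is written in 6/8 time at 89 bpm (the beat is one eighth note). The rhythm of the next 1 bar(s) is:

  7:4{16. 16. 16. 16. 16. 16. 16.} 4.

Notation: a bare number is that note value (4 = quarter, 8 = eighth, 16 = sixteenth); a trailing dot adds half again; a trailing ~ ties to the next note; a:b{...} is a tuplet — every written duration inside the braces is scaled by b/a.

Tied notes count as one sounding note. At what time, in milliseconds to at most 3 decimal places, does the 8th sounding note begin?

note 8 onset = 3b = 2022.472ms

1. 0.0ms @ 0 + 288.925ms (3/7)
2. 288.925ms @ 3/7 + 288.925ms (3/7)
3. 577.849ms @ 6/7 + 288.925ms (3/7)
4. 866.774ms @ 9/7 + 288.925ms (3/7)
5. 1155.698ms @ 12/7 + 288.925ms (3/7)
6. 1444.623ms @ 15/7 + 288.925ms (3/7)
7. 1733.547ms @ 18/7 + 288.925ms (3/7)
8. 2022.472ms @ 3 + 2022.472ms (3)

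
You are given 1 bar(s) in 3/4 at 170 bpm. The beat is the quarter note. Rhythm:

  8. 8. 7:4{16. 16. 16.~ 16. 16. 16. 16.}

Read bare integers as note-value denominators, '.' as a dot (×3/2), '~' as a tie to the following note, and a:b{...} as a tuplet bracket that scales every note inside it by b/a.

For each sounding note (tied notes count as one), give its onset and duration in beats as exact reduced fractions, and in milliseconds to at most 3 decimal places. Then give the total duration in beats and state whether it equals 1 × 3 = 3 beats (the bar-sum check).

1) 0.0ms=0b +264.706ms=3/4b
2) 264.706ms=3/4b +264.706ms=3/4b
3) 529.412ms=3/2b +75.63ms=3/14b
4) 605.042ms=12/7b +75.63ms=3/14b
5) 680.672ms=27/14b +151.261ms=3/7b
6) 831.933ms=33/14b +75.63ms=3/14b
7) 907.563ms=18/7b +75.63ms=3/14b
8) 983.193ms=39/14b +75.63ms=3/14b
Σ=3b of 3 (170bpm 3/4) — PASS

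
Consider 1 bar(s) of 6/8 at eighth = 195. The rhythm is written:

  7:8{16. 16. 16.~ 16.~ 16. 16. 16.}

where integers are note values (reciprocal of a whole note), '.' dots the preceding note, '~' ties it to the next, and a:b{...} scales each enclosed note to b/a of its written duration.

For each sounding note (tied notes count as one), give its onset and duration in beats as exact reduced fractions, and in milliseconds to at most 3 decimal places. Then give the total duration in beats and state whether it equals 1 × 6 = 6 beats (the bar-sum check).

1) 0.0ms=0b +263.736ms=6/7b
2) 263.736ms=6/7b +263.736ms=6/7b
3) 527.473ms=12/7b +791.209ms=18/7b
4) 1318.681ms=30/7b +263.736ms=6/7b
5) 1582.418ms=36/7b +263.736ms=6/7b
Σ=6b of 6 (195bpm 6/8) — PASS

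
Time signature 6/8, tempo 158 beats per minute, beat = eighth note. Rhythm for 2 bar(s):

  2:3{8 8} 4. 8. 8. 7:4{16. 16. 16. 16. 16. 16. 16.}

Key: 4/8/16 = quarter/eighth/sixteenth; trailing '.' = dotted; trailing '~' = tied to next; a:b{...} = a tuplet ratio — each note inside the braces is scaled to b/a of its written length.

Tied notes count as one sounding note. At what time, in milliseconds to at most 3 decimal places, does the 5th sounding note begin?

1. 0.0ms @ 0 + 569.62ms (3/2)
2. 569.62ms @ 3/2 + 569.62ms (3/2)
3. 1139.241ms @ 3 + 1139.241ms (3)
4. 2278.481ms @ 6 + 569.62ms (3/2)
5. 2848.101ms @ 15/2 + 569.62ms (3/2)
6. 3417.722ms @ 9 + 162.749ms (3/7)
7. 3580.47ms @ 66/7 + 162.749ms (3/7)
8. 3743.219ms @ 69/7 + 162.749ms (3/7)
9. 3905.967ms @ 72/7 + 162.749ms (3/7)
10. 4068.716ms @ 75/7 + 162.749ms (3/7)
11. 4231.465ms @ 78/7 + 162.749ms (3/7)
12. 4394.213ms @ 81/7 + 162.749ms (3/7)

note 5 onset = 15/2b = 2848.101ms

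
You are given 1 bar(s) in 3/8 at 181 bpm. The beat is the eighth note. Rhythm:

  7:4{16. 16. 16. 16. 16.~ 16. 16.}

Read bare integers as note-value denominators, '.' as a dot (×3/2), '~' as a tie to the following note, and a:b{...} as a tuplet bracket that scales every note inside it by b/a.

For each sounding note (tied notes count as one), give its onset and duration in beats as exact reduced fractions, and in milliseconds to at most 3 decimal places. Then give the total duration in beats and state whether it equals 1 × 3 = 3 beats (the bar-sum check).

1) 0.0ms=0b +142.068ms=3/7b
2) 142.068ms=3/7b +142.068ms=3/7b
3) 284.136ms=6/7b +142.068ms=3/7b
4) 426.204ms=9/7b +142.068ms=3/7b
5) 568.272ms=12/7b +284.136ms=6/7b
6) 852.407ms=18/7b +142.068ms=3/7b
Σ=3b of 3 (181bpm 3/8) — PASS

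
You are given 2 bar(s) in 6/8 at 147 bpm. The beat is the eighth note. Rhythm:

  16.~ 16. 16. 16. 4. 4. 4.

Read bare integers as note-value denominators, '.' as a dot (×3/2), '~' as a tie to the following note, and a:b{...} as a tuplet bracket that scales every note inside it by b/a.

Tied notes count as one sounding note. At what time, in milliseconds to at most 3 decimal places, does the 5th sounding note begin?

note 5 onset = 6b = 2448.98ms

1. 0.0ms @ 0 + 612.245ms (3/2)
2. 612.245ms @ 3/2 + 306.122ms (3/4)
3. 918.367ms @ 9/4 + 306.122ms (3/4)
4. 1224.49ms @ 3 + 1224.49ms (3)
5. 2448.98ms @ 6 + 1224.49ms (3)
6. 3673.469ms @ 9 + 1224.49ms (3)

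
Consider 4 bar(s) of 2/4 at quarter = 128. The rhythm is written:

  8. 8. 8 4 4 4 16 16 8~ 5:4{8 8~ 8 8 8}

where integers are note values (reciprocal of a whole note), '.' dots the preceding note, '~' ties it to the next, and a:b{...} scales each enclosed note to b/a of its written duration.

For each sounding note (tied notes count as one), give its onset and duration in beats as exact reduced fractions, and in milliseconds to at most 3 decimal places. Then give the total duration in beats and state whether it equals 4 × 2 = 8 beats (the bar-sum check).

1) 0.0ms=0b +351.562ms=3/4b
2) 351.562ms=3/4b +351.562ms=3/4b
3) 703.125ms=3/2b +234.375ms=1/2b
4) 937.5ms=2b +468.75ms=1b
5) 1406.25ms=3b +468.75ms=1b
6) 1875.0ms=4b +468.75ms=1b
7) 2343.75ms=5b +117.188ms=1/4b
8) 2460.938ms=21/4b +117.188ms=1/4b
9) 2578.125ms=11/2b +421.875ms=9/10b
10) 3000.0ms=32/5b +375.0ms=4/5b
11) 3375.0ms=36/5b +187.5ms=2/5b
12) 3562.5ms=38/5b +187.5ms=2/5b
Σ=8b of 8 (128bpm 2/4) — PASS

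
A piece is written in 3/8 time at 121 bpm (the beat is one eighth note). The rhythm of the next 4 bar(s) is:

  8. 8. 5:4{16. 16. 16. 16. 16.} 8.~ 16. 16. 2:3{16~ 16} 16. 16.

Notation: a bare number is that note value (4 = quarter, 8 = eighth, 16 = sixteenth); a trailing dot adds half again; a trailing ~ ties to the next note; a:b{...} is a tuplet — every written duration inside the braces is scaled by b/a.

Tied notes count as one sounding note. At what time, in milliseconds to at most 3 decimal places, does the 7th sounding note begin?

1. 0.0ms @ 0 + 743.802ms (3/2)
2. 743.802ms @ 3/2 + 743.802ms (3/2)
3. 1487.603ms @ 3 + 297.521ms (3/5)
4. 1785.124ms @ 18/5 + 297.521ms (3/5)
5. 2082.645ms @ 21/5 + 297.521ms (3/5)
6. 2380.165ms @ 24/5 + 297.521ms (3/5)
7. 2677.686ms @ 27/5 + 297.521ms (3/5)
8. 2975.207ms @ 6 + 1115.702ms (9/4)
9. 4090.909ms @ 33/4 + 371.901ms (3/4)
10. 4462.81ms @ 9 + 743.802ms (3/2)
11. 5206.612ms @ 21/2 + 371.901ms (3/4)
12. 5578.512ms @ 45/4 + 371.901ms (3/4)

note 7 onset = 27/5b = 2677.686ms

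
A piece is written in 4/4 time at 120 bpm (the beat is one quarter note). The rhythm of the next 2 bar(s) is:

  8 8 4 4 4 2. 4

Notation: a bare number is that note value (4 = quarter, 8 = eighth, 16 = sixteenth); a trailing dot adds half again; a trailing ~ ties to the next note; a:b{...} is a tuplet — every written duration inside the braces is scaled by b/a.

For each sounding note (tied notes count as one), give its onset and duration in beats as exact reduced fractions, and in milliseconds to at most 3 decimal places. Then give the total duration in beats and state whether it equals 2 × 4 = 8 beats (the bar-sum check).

1) 0.0ms=0b +250.0ms=1/2b
2) 250.0ms=1/2b +250.0ms=1/2b
3) 500.0ms=1b +500.0ms=1b
4) 1000.0ms=2b +500.0ms=1b
5) 1500.0ms=3b +500.0ms=1b
6) 2000.0ms=4b +1500.0ms=3b
7) 3500.0ms=7b +500.0ms=1b
Σ=8b of 8 (120bpm 4/4) — PASS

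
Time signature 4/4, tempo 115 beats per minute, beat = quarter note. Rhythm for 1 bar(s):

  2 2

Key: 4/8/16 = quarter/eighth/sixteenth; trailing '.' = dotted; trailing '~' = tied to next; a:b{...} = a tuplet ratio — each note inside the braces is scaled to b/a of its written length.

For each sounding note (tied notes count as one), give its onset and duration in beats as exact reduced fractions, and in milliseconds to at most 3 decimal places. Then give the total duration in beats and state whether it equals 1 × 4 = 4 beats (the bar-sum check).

1) 0.0ms=0b +1043.478ms=2b
2) 1043.478ms=2b +1043.478ms=2b
Σ=4b of 4 (115bpm 4/4) — PASS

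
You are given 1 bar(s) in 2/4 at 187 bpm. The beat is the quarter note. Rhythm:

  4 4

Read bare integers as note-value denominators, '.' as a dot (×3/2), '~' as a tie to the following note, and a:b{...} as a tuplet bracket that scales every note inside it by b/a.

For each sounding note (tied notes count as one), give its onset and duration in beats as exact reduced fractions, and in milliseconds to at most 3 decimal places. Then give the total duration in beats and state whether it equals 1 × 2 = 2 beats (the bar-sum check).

1) 0.0ms=0b +320.856ms=1b
2) 320.856ms=1b +320.856ms=1b
Σ=2b of 2 (187bpm 2/4) — PASS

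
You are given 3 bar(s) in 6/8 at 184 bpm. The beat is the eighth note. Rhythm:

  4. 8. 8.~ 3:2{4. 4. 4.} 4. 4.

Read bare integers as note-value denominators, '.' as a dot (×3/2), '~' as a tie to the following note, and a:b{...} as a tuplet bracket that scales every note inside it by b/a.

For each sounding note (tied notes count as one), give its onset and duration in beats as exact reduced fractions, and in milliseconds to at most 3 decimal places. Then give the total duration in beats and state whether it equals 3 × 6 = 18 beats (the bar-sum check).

1) 0.0ms=0b +978.261ms=3b
2) 978.261ms=3b +489.13ms=3/2b
3) 1467.391ms=9/2b +1141.304ms=7/2b
4) 2608.696ms=8b +652.174ms=2b
5) 3260.87ms=10b +652.174ms=2b
6) 3913.043ms=12b +978.261ms=3b
7) 4891.304ms=15b +978.261ms=3b
Σ=18b of 18 (184bpm 6/8) — PASS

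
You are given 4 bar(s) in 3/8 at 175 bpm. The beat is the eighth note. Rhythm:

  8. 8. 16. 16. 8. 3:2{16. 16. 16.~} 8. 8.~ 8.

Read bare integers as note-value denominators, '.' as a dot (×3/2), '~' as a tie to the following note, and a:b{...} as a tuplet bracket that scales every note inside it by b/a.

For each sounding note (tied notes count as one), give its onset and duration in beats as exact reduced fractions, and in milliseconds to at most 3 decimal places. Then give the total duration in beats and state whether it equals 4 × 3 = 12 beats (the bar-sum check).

1) 0.0ms=0b +514.286ms=3/2b
2) 514.286ms=3/2b +514.286ms=3/2b
3) 1028.571ms=3b +257.143ms=3/4b
4) 1285.714ms=15/4b +257.143ms=3/4b
5) 1542.857ms=9/2b +514.286ms=3/2b
6) 2057.143ms=6b +171.429ms=1/2b
7) 2228.571ms=13/2b +171.429ms=1/2b
8) 2400.0ms=7b +685.714ms=2b
9) 3085.714ms=9b +1028.571ms=3b
Σ=12b of 12 (175bpm 3/8) — PASS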